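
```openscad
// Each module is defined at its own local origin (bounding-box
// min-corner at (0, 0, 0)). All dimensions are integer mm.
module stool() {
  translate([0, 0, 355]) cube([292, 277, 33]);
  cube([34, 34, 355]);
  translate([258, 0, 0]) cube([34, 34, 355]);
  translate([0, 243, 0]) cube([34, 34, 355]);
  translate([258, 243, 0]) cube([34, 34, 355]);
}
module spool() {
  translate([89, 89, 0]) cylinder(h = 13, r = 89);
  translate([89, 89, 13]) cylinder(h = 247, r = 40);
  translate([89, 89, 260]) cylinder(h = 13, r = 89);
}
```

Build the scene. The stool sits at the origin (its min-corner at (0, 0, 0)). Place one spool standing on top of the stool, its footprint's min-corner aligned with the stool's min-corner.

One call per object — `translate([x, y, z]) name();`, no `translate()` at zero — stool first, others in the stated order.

stool();
translate([0, 0, 388]) spool();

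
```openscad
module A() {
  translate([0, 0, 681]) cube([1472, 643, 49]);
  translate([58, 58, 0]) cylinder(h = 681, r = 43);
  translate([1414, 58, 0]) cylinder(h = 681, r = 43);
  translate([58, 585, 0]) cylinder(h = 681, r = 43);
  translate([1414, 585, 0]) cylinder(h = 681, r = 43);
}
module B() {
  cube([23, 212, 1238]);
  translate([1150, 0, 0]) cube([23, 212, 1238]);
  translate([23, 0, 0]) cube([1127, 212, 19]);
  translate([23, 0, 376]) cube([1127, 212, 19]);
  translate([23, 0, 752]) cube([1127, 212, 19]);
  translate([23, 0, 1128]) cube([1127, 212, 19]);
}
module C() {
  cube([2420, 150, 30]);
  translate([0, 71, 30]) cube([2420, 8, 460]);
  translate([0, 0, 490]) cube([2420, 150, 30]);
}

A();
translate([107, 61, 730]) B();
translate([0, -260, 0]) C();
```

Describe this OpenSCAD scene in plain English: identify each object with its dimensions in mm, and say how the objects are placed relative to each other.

A is a table with a 1472×643 mm rectangular top, 49 mm thick, top surface at z = 730 mm, supported by four round legs of 86 mm diameter, each leg's bounding box inset 15 mm from the nearest pair of top edges, running from the floor.

B is an open bookshelf. Two side panels, each 23 mm thick, 212 mm deep and 1238 mm tall, stand 1173 mm apart (outside-to-outside). Between them sit 4 shelves, each 19 mm thick and 212 mm deep, spanning the full gap between the sides. The bottom shelf rests on the floor (its underside at z = 0) and the clear gap between one shelf's top and the next shelf's underside is 357 mm.

C is an I-beam lying along x, 2420 mm long. Overall section height 520 mm. Two flanges 150 mm wide (y) and 30 mm thick, one on the floor and one at the top; a web 8 mm thick runs between them, centred on the flange width.

The bookshelf is on top of the table. The I-beam is on the floor beside the table on its −y side.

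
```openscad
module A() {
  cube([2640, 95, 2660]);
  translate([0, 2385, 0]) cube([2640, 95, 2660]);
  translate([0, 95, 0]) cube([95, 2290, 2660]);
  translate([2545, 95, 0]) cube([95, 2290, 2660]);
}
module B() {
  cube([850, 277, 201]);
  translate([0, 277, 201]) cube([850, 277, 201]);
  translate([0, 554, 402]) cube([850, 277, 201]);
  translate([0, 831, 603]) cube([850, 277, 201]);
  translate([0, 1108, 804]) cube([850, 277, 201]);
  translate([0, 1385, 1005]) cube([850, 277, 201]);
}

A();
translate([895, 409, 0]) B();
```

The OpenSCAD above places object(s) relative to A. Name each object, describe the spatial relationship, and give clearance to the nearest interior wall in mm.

Clearances: x = 800, y = 314; minimum 314 mm.

A is a house frame. B is a staircase. The staircase sits inside the house frame, centred. The clearance to the nearest interior wall is 314 mm.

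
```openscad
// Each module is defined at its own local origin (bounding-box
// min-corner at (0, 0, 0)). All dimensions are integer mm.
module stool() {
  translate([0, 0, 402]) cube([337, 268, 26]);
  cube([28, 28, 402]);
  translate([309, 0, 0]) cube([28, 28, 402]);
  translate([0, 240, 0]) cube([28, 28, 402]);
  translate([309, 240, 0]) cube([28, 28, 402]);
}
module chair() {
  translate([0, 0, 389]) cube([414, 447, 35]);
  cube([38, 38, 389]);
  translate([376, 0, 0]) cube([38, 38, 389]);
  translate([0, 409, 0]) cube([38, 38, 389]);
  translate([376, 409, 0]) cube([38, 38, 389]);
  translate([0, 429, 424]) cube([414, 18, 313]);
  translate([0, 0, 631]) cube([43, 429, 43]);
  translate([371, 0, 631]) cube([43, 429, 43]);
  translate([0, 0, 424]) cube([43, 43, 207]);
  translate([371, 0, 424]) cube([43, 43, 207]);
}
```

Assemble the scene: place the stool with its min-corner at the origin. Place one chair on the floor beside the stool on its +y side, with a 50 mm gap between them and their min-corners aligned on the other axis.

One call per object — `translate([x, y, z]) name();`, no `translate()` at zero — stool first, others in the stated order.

stool();
translate([0, 318, 0]) chair();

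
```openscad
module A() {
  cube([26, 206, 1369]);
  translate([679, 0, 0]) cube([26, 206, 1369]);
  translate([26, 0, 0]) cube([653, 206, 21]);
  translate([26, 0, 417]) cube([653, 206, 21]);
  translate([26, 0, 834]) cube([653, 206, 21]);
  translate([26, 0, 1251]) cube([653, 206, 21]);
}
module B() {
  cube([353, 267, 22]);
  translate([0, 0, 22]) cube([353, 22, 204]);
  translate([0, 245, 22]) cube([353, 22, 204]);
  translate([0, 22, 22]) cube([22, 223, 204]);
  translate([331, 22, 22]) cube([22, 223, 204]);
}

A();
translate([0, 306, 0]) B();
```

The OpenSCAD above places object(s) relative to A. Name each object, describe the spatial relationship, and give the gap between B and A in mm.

A is a bookshelf. B is an open box. The open box is on the floor beside the bookshelf on its +y side. The gap between the open box and the bookshelf is 100 mm.

The open box's nearest face is 100 mm from the bookshelf's +y face.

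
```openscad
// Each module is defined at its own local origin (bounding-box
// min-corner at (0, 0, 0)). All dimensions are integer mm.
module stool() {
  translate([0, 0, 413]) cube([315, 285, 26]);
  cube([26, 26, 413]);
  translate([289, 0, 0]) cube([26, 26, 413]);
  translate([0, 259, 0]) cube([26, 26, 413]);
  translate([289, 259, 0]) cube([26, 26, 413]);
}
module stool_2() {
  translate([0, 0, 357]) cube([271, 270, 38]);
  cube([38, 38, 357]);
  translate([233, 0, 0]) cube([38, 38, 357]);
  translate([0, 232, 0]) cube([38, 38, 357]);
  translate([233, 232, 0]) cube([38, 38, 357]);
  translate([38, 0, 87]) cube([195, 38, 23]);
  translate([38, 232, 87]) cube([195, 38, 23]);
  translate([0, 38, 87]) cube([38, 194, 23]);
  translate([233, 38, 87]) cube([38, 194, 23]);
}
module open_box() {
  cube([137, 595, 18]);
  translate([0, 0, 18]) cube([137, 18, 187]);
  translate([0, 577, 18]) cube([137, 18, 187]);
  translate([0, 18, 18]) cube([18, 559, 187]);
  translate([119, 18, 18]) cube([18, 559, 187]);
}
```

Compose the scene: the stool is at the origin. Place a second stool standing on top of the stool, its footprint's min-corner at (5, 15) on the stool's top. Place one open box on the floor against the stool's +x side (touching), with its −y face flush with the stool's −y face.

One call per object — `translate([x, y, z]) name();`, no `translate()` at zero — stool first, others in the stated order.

stool();
translate([5, 15, 439]) stool_2();
translate([315, 0, 0]) open_box();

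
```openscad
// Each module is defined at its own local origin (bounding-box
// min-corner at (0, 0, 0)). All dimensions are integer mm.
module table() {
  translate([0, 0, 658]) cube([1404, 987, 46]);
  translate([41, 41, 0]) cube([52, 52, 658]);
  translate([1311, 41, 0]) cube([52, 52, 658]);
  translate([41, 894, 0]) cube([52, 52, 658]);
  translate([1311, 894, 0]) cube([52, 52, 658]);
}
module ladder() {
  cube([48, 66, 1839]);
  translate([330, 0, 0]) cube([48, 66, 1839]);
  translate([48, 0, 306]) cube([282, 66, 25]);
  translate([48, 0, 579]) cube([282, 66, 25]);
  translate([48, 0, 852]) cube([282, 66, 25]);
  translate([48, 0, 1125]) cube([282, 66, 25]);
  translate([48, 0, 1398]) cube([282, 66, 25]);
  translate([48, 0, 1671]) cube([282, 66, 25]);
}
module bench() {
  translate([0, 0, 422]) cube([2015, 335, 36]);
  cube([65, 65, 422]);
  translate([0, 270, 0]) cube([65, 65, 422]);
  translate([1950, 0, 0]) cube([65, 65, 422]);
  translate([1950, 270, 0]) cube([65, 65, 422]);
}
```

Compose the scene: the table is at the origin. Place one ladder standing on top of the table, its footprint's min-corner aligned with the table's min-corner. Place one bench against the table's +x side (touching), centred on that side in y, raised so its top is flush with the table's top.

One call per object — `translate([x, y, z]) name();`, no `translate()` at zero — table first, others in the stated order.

table();
translate([0, 0, 704]) ladder();
translate([1404, 326, 246]) bench();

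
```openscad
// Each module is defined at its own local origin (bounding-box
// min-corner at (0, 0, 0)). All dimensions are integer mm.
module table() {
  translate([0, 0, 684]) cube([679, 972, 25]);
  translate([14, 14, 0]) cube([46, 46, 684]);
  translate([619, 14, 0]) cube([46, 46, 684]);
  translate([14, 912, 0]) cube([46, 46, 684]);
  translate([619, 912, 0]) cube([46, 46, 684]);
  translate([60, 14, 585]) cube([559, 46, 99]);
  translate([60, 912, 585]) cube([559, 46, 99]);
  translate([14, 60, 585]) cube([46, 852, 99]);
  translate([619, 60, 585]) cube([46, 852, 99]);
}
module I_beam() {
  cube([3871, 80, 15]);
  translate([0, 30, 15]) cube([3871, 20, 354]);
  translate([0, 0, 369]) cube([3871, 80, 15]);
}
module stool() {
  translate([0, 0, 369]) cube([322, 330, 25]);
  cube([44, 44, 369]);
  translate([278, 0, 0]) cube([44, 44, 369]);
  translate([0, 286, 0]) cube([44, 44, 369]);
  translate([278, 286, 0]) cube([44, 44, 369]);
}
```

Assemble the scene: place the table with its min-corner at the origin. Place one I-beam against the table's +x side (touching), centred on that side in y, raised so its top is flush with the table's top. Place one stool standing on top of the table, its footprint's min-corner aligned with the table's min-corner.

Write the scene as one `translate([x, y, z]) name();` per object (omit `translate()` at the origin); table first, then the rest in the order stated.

table();
translate([679, 446, 325]) I_beam();
translate([0, 0, 709]) stool();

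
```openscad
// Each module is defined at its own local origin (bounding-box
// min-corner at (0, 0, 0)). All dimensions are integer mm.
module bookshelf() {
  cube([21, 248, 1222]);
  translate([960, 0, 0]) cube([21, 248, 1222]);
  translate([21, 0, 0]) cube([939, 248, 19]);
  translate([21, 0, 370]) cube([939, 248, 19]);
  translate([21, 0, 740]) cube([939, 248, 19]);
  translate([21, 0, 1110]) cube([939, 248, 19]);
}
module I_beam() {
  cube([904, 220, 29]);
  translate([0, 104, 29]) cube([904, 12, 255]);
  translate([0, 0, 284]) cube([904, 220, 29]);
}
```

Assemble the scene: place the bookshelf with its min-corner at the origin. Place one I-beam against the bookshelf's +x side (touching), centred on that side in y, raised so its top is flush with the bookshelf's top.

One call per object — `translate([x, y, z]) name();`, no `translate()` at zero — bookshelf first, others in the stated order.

bookshelf();
translate([981, 14, 909]) I_beam();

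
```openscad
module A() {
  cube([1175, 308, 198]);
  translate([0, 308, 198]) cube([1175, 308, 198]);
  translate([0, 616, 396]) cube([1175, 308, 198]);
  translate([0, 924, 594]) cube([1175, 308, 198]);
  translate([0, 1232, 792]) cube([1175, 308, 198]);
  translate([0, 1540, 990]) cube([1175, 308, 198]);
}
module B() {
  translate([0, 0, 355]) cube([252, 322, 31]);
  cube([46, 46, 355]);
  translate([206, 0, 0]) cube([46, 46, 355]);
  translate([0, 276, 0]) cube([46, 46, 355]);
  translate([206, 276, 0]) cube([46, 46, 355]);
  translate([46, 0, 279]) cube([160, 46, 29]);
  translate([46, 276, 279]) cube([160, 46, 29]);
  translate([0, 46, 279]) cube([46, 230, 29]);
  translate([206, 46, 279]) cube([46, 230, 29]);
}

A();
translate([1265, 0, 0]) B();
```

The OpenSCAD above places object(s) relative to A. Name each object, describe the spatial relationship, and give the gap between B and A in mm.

A is a staircase. B is a stool. The stool is on the floor beside the staircase on its +x side. The gap between the stool and the staircase is 90 mm.

The stool's nearest face is 90 mm from the staircase's +x face.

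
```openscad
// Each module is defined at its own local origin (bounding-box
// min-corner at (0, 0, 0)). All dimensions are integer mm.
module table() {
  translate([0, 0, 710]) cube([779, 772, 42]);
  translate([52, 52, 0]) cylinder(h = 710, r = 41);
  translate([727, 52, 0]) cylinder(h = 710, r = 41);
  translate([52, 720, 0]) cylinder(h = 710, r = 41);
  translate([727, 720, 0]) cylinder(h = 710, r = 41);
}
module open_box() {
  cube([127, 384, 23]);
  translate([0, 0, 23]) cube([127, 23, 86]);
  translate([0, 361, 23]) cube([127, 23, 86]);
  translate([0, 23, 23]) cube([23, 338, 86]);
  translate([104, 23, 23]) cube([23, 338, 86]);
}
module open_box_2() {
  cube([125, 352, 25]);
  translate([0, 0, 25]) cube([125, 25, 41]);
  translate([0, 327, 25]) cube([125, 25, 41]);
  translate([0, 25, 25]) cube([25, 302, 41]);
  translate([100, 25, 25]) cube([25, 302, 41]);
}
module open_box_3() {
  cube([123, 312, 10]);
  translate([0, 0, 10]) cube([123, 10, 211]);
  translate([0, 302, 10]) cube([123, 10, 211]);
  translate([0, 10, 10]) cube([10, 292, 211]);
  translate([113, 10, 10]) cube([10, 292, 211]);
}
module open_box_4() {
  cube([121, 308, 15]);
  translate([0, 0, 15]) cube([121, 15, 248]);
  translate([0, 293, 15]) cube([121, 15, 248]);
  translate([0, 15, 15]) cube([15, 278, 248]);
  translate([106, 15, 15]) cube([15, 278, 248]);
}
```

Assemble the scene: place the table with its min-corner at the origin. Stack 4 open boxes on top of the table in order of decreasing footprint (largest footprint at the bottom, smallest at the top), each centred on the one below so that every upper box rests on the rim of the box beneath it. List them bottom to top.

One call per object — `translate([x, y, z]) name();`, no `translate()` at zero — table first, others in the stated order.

table();
translate([326, 194, 752]) open_box();
translate([327, 210, 861]) open_box_2();
translate([328, 230, 927]) open_box_3();
translate([329, 232, 1148]) open_box_4();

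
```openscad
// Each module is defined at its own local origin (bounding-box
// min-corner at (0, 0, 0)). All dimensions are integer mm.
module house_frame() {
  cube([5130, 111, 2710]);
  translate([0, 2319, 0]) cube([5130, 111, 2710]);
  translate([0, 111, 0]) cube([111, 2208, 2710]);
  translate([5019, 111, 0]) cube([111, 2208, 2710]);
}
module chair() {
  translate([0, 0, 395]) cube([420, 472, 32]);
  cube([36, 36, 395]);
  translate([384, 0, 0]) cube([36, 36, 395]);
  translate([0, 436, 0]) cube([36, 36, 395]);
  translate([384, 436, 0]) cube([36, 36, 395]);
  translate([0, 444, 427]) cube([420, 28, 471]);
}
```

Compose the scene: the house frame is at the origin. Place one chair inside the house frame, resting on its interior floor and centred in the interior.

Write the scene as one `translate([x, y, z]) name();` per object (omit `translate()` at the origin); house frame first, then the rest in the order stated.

house_frame();
translate([2355, 979, 0]) chair();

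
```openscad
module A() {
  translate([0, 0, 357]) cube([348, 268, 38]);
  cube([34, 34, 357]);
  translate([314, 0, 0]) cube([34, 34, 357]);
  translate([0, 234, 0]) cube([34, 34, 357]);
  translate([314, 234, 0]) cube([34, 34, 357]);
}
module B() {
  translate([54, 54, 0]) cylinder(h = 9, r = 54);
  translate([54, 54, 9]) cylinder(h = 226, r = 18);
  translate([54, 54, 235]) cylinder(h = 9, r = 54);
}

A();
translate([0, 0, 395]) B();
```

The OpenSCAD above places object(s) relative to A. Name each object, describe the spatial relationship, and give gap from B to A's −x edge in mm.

A is a stool. B is a spool. The spool is on top of the stool. The gap from the spool to the stool's −x edge is 0 mm.

The spool's min-x is at 0; the stool's min-x is 0; gap = 0 mm.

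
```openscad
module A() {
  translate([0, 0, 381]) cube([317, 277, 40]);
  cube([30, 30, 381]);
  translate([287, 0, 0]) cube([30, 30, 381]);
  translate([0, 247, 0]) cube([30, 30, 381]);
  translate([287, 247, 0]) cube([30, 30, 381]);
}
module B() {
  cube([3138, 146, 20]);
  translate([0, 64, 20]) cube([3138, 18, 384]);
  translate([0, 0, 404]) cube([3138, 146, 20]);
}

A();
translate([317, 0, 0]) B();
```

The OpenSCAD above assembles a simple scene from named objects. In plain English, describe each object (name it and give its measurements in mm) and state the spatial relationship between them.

A is a four-legged stool. The seat is a 317×277×40 mm slab whose top surface is at z = 421 mm; four square legs, each 30×30 mm in cross-section, run from the floor (z = 0) to the underside of the seat, each flush with a corner of the seat.

B is an I-beam lying along x, 3138 mm long. Overall section height 424 mm. Two flanges 146 mm wide (y) and 20 mm thick, one on the floor and one at the top; a web 18 mm thick runs between them, centred on the flange width.

The I-beam is against the stool's +x side, with their −y faces flush.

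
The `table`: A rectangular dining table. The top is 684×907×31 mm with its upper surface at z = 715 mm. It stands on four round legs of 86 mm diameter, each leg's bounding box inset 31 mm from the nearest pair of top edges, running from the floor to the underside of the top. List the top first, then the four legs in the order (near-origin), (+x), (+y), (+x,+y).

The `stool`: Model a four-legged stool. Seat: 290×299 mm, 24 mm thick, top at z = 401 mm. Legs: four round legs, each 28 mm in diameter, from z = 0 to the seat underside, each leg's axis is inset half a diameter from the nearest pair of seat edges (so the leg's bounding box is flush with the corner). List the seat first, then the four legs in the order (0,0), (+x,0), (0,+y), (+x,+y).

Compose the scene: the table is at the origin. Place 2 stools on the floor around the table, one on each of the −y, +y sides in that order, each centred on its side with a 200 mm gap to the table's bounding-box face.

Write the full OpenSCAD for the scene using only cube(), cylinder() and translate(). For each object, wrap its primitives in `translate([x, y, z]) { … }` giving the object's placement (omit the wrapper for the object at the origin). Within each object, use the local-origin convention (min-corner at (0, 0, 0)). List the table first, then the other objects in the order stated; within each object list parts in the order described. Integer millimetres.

translate([0, 0, 684]) cube([684, 907, 31]);
translate([74, 74, 0]) cylinder(h = 684, r = 43);
translate([610, 74, 0]) cylinder(h = 684, r = 43);
translate([74, 833, 0]) cylinder(h = 684, r = 43);
translate([610, 833, 0]) cylinder(h = 684, r = 43);
translate([197, -499, 0]) {
  translate([0, 0, 377]) cube([290, 299, 24]);
  translate([14, 14, 0]) cylinder(h = 377, r = 14);
  translate([276, 14, 0]) cylinder(h = 377, r = 14);
  translate([14, 285, 0]) cylinder(h = 377, r = 14);
  translate([276, 285, 0]) cylinder(h = 377, r = 14);
}
translate([197, 1107, 0]) {
  translate([0, 0, 377]) cube([290, 299, 24]);
  translate([14, 14, 0]) cylinder(h = 377, r = 14);
  translate([276, 14, 0]) cylinder(h = 377, r = 14);
  translate([14, 285, 0]) cylinder(h = 377, r = 14);
  translate([276, 285, 0]) cylinder(h = 377, r = 14);
}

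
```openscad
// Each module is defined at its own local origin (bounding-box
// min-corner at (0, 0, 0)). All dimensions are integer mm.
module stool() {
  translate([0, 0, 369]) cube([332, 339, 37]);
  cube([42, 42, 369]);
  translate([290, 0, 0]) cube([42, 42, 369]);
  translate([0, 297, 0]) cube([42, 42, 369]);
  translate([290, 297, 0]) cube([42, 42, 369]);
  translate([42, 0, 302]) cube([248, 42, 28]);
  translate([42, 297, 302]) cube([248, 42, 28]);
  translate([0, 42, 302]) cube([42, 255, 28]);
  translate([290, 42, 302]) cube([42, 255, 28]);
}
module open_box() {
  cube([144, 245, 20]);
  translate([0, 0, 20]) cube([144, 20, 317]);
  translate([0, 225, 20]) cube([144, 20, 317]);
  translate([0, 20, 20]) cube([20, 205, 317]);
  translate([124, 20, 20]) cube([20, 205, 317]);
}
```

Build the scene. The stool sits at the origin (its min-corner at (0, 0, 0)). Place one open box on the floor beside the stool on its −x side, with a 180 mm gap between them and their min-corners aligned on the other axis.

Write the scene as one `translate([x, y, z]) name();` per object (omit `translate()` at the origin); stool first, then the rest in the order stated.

stool();
translate([-324, 0, 0]) open_box();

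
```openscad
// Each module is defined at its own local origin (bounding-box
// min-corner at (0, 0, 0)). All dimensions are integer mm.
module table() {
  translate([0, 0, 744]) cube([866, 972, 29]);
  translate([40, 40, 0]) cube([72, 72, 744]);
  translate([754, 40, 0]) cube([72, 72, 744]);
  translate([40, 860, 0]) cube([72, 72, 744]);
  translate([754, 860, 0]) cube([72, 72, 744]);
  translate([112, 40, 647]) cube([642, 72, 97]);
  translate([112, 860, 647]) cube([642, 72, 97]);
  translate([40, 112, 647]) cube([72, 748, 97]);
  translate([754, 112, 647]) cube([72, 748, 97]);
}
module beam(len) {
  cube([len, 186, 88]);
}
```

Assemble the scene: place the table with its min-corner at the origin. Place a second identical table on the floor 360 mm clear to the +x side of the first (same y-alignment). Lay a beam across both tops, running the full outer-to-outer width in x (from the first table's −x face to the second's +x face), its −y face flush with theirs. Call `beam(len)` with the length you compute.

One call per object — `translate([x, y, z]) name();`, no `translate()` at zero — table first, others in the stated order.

table();
translate([1226, 0, 0]) table();
translate([0, 0, 773]) beam(2092);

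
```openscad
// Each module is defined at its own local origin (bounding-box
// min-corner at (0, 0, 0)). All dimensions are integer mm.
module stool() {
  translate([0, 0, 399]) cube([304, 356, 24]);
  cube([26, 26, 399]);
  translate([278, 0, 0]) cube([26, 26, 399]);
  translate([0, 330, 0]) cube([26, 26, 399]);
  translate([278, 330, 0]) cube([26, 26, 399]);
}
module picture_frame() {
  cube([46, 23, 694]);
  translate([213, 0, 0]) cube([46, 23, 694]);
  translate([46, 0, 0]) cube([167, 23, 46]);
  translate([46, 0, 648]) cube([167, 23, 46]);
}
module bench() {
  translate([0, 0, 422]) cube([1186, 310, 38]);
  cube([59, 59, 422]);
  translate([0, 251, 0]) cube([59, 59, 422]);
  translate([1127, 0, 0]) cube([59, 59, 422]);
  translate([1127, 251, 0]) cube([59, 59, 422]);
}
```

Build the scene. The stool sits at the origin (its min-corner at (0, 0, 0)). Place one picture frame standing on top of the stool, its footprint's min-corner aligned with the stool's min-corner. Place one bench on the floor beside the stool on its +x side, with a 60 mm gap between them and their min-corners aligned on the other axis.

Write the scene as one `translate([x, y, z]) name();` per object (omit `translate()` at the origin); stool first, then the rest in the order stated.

stool();
translate([0, 0, 423]) picture_frame();
translate([364, 0, 0]) bench();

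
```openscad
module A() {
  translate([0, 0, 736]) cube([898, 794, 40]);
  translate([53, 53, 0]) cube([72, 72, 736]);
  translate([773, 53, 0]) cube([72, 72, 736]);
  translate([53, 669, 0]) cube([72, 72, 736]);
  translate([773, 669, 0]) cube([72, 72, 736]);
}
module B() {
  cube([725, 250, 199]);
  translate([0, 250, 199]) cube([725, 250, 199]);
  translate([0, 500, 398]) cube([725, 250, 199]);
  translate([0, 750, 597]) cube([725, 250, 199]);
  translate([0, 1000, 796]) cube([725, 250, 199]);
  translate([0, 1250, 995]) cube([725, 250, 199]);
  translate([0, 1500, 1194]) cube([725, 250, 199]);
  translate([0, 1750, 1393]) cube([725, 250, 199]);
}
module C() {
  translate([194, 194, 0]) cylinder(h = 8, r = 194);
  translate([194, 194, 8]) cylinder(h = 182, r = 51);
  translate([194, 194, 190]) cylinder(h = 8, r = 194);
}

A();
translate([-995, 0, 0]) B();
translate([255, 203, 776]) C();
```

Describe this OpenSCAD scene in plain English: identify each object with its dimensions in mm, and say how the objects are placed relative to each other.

A is a table: top 898 mm (x) × 794 mm (y), 40 mm thick, upper face at z = 776 mm, on four 72×72 mm square legs, each inset 53 mm from the nearest pair of top edges, running from z = 0 to the bottom of the top.

B is a run of 8 identical solid stair steps. Each tread is 725×250 mm and each step block is 199 mm high. Step 1 rests on the floor; step k is offset from step 1 by (k−1)×250 mm in y and (k−1)×199 mm in z.

C is a spool: two coaxial disc flanges of radius 194 mm and thickness 8 mm, joined by a core cylinder of radius 51 mm and height 182 mm. The lower flange rests on z = 0 and the three cylinders share a vertical axis.

The staircase is on the floor beside the table on its −x side. The spool is on top of the table, centred.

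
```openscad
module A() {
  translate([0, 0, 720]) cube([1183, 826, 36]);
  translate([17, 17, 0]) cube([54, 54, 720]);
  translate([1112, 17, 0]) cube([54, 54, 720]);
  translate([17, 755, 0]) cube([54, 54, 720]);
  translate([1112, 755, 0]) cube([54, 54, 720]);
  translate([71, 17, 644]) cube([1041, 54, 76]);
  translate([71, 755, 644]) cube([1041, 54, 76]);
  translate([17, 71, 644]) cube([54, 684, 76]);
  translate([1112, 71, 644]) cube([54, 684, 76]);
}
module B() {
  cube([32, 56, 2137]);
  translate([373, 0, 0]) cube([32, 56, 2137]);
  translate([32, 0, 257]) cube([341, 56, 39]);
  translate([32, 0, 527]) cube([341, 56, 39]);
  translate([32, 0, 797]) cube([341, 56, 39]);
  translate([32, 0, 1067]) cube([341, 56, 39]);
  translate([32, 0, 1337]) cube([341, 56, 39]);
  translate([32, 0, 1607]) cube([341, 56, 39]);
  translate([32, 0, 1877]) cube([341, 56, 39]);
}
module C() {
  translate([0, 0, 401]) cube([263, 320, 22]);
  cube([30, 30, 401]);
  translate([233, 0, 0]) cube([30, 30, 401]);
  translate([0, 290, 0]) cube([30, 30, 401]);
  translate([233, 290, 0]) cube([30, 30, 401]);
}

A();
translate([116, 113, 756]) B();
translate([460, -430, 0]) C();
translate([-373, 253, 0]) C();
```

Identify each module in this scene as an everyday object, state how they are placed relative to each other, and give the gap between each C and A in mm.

Each stool's nearest face is 110 mm from the table's bounding box.

A is a table. B is a ladder. C is a stool. The ladder is on top of the table. Two stools sit around the table at the −y, −x sides. The gap between each stool and the table is 110 mm.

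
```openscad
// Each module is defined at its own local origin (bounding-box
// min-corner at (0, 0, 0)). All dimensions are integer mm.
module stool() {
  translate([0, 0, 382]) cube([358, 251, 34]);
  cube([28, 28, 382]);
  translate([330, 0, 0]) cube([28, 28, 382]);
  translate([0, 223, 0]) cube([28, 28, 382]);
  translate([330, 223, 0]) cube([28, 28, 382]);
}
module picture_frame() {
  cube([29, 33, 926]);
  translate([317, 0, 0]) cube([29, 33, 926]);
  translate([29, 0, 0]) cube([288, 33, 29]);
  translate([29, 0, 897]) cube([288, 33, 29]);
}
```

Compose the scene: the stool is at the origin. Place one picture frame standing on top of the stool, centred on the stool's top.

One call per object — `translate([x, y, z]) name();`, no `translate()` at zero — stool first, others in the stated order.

stool();
translate([6, 109, 416]) picture_frame();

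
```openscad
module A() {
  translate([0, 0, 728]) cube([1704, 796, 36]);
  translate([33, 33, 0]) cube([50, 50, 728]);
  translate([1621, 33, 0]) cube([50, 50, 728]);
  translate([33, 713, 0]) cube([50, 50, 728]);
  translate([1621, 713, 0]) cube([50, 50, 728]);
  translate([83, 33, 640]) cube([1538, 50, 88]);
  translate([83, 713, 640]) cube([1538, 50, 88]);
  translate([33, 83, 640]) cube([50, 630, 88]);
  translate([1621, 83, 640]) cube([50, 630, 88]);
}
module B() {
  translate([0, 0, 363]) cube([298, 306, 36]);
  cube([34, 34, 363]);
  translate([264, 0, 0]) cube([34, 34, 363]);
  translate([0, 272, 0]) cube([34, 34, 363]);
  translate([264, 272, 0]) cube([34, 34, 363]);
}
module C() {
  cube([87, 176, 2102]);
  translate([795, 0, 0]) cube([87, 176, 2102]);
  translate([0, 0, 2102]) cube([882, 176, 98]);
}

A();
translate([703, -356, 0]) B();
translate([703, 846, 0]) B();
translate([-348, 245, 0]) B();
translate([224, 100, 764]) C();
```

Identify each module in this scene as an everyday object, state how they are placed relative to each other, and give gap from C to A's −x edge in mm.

The door frame's min-x is at 224; the table's min-x is 0; gap = 224 mm.

A is a table. B is a stool. C is a door frame. Three stools sit around the table at the −y, +y, −x sides. The door frame is on top of the table. The gap from the door frame to the table's −x edge is 224 mm.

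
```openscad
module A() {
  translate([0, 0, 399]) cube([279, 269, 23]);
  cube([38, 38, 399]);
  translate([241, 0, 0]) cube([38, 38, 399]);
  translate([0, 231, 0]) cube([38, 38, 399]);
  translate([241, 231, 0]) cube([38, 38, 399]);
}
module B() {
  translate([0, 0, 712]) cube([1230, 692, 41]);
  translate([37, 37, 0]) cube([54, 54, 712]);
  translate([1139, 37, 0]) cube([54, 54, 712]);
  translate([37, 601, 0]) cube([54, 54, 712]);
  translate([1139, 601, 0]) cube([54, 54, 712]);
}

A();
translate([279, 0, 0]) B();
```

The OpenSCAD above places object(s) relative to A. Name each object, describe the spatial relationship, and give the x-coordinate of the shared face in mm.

The stool's +x face and the table's −x face are both at x = 279 mm.

A is a stool. B is a table. The table is against the stool's +x side, with their −y faces flush. The x-coordinate of the shared face is 279 mm.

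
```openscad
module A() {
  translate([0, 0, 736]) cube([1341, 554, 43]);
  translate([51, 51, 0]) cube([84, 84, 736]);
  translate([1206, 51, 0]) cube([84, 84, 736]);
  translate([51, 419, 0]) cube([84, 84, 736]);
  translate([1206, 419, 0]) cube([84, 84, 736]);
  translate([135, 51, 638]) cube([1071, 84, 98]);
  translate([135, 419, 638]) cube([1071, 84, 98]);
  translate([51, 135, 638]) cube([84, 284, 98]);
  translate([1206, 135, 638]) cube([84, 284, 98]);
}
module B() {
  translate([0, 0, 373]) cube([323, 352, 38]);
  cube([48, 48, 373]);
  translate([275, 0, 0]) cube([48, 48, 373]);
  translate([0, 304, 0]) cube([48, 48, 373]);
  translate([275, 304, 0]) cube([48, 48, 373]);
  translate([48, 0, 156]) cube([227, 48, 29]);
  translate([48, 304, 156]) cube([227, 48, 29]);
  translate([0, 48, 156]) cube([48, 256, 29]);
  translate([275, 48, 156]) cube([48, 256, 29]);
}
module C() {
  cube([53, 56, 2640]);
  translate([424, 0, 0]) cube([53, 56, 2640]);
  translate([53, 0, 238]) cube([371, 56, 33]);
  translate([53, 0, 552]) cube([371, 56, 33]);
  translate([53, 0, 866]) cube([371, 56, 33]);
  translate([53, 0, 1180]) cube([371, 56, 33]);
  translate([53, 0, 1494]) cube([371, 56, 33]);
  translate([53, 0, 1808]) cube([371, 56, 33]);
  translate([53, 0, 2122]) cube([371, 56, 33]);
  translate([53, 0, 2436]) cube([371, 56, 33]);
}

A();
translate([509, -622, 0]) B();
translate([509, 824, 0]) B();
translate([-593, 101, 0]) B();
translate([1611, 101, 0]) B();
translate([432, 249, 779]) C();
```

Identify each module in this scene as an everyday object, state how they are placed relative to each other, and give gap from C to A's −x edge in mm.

A is a table. B is a stool. C is a ladder. Four stools sit around the table at the −y, +y, −x, +x sides. The ladder is on top of the table, centred. The gap from the ladder to the table's −x edge is 432 mm.

The ladder's min-x is at 432; the table's min-x is 0; gap = 432 mm.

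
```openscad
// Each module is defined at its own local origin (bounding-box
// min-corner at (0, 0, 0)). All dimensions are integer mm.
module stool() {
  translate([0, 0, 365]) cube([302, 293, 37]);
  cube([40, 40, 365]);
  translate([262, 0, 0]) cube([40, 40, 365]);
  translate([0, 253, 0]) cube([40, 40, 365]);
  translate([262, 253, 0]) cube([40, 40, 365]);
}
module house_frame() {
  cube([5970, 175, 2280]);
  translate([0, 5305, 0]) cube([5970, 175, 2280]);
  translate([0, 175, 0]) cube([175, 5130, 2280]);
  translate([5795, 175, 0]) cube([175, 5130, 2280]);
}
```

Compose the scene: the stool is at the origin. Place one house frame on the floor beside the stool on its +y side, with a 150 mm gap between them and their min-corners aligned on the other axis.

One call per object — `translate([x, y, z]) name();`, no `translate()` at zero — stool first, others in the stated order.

stool();
translate([0, 443, 0]) house_frame();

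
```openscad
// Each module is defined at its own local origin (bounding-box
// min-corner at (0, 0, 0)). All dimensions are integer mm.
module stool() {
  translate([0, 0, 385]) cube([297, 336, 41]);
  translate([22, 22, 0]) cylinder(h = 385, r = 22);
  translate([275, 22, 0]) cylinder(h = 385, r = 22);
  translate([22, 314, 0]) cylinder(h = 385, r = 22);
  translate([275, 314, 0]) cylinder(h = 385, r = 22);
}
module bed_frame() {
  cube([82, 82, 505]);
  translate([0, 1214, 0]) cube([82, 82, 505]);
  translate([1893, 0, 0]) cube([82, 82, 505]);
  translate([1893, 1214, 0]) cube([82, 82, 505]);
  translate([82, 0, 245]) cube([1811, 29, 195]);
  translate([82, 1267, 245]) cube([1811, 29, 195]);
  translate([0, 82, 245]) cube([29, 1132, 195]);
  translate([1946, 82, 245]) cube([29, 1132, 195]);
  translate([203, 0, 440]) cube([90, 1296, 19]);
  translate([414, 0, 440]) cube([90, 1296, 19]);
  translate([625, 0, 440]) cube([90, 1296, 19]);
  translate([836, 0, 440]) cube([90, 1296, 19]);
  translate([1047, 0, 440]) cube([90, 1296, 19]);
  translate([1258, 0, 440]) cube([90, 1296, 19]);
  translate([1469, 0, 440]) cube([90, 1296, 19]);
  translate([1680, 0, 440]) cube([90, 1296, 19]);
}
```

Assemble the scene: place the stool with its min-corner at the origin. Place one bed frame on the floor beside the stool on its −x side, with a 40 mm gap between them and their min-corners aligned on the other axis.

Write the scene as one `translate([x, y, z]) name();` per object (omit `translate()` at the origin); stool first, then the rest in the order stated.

stool();
translate([-2015, 0, 0]) bed_frame();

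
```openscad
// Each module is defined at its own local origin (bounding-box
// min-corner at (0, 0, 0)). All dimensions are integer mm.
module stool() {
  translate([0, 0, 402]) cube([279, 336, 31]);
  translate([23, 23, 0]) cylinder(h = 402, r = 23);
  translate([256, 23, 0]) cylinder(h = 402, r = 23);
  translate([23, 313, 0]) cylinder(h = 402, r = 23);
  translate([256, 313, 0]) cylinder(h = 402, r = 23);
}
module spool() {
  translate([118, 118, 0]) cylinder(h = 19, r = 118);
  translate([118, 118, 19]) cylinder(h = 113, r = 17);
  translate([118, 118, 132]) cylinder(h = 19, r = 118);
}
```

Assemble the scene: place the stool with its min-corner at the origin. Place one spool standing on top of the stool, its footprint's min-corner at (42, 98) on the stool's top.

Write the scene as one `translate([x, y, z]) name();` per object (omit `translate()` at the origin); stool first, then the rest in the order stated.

stool();
translate([42, 98, 433]) spool();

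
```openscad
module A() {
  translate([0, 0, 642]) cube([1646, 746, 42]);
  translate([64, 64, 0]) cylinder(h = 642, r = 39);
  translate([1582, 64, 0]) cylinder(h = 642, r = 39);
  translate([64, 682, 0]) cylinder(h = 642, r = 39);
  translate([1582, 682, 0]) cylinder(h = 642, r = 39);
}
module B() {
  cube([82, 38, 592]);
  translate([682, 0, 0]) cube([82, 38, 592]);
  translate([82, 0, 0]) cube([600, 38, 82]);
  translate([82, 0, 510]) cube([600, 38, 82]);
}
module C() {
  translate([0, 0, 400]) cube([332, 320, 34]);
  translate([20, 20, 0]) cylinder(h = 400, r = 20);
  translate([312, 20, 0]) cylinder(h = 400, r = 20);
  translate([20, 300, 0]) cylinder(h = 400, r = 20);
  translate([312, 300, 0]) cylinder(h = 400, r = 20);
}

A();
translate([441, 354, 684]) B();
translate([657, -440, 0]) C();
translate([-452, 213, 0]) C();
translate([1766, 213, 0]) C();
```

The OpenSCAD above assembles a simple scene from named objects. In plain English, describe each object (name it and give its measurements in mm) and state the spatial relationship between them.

A is a table: top 1646 mm (x) × 746 mm (y), 42 mm thick, upper face at z = 684 mm, on four round legs of 78 mm diameter, each leg's bounding box inset 25 mm from the nearest pair of top edges, running from z = 0 to the bottom of the top.

B is a picture frame with a 600×428 mm rectangular opening (x by z) and a uniform 82 mm border on every side. Frame depth is 38 mm along y. It is built from two vertical stiles running the full outside height and two horizontal rails spanning the gap between the stiles.

C is a simple wooden stool: a rectangular seat 332 mm (x) by 320 mm (y), 34 mm thick, top face at z = 434 mm, on four round legs, each 40 mm in diameter. The legs rest on z = 0, each leg's axis is inset half a diameter from the nearest pair of seat edges (so the leg's bounding box is flush with the corner).

The picture frame is on top of the table, centred. Three stools sit around the table at the −y, −x, +x sides.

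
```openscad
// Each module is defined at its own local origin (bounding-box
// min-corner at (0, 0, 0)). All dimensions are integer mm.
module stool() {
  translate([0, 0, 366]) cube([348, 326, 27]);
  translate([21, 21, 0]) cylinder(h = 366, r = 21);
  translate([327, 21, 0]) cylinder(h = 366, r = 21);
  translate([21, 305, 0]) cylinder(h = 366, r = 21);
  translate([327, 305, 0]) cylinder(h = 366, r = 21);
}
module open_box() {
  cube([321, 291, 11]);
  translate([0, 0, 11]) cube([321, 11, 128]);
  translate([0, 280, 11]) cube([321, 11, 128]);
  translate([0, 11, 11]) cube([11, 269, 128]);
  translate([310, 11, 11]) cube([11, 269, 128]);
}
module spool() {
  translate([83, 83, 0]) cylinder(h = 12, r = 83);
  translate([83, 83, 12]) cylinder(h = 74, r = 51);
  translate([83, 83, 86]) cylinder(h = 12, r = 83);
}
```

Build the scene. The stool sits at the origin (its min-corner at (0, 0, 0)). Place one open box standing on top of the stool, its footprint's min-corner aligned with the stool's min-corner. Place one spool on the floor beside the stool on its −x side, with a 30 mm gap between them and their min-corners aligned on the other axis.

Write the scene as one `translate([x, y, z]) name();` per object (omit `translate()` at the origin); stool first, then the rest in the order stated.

stool();
translate([0, 0, 393]) open_box();
translate([-196, 0, 0]) spool();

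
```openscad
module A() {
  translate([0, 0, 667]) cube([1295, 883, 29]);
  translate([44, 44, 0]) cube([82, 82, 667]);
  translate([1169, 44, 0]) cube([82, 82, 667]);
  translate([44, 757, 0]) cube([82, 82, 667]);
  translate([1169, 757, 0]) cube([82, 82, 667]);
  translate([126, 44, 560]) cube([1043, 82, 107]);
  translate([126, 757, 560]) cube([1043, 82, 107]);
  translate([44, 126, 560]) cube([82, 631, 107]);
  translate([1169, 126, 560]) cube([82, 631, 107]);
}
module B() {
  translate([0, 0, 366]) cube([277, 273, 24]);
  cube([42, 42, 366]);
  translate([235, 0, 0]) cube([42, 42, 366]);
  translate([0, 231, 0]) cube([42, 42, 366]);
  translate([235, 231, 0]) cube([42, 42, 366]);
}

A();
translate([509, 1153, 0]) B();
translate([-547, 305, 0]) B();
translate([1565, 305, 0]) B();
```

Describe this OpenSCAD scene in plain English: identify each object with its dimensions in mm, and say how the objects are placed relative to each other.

A is a rectangular dining table. The top is 1295×883×29 mm with its upper surface at z = 696 mm. It stands on four 82×82 mm square legs, each inset 44 mm from the nearest pair of top edges, running from the floor to the underside of the top. Four apron rails, 82 mm thick and 107 mm tall, run between adjacent legs with their top edges flush with the underside of the top and their outer faces flush with the legs' outer faces.

B is a four-legged stool. The seat is a 277×273×24 mm slab whose top surface is at z = 390 mm; four square legs, each 42×42 mm in cross-section, run from the floor (z = 0) to the underside of the seat, each flush with a corner of the seat.

Three stools sit around the table at the +y, −x, +x sides.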